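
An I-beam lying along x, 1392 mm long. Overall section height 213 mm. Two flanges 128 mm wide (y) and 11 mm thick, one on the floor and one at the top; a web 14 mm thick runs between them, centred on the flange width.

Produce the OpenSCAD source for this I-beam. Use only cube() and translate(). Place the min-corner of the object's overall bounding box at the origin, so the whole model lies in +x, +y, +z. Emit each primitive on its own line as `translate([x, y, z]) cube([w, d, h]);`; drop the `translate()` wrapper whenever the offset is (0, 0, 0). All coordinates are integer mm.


cube([1392, 128, 11]);
translate([0, 57, 11]) cube([1392, 14, 191]);
translate([0, 0, 202]) cube([1392, 128, 11]);


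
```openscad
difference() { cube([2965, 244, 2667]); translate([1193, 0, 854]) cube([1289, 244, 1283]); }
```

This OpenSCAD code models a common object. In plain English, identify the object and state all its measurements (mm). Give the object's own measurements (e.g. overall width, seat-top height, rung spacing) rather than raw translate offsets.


A wall 2965 mm long (x), 244 mm thick (y), 2667 mm tall, with a rectangular window opening cut through it. The opening is 1289 mm wide and 1283 mm tall; its sill is at z = 854 mm and its near (−x) edge is 1193 mm from the wall's −x end. The opening passes through the full wall thickness.


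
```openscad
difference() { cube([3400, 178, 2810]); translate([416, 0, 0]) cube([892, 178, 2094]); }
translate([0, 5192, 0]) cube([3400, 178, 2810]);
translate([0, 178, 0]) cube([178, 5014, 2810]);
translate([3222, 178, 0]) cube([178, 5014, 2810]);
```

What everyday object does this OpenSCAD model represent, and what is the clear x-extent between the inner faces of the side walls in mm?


A single room. The interior width is 3044 mm.

Four walls enclosing a rectangle with a door in the front wall — a room. Outside width 3400 minus two 178 mm walls gives 3044 mm.


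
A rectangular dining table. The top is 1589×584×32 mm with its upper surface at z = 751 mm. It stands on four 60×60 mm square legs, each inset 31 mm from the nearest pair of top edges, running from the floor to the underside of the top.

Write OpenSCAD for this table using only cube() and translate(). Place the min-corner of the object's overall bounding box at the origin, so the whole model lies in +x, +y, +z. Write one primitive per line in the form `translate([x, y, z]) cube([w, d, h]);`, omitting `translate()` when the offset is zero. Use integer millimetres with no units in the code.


translate([0, 0, 719]) cube([1589, 584, 32]);
translate([31, 31, 0]) cube([60, 60, 719]);
translate([1498, 31, 0]) cube([60, 60, 719]);
translate([31, 493, 0]) cube([60, 60, 719]);
translate([1498, 493, 0]) cube([60, 60, 719]);


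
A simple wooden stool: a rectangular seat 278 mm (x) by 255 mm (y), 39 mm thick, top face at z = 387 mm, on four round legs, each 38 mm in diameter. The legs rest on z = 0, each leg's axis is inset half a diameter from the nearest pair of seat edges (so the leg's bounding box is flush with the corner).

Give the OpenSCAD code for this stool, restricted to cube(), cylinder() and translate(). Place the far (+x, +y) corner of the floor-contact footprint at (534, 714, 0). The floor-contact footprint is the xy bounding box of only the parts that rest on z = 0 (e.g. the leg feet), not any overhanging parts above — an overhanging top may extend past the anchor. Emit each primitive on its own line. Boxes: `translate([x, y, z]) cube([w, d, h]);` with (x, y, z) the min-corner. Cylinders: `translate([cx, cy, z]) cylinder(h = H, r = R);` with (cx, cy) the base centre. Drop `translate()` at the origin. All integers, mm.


// leg_h = 387 - 39 = 348
translate([256, 459, 348]) cube([278, 255, 39]);
translate([275, 478, 0]) cylinder(h = 348, r = 19);
translate([515, 478, 0]) cylinder(h = 348, r = 19);
translate([275, 695, 0]) cylinder(h = 348, r = 19);
translate([515, 695, 0]) cylinder(h = 348, r = 19);


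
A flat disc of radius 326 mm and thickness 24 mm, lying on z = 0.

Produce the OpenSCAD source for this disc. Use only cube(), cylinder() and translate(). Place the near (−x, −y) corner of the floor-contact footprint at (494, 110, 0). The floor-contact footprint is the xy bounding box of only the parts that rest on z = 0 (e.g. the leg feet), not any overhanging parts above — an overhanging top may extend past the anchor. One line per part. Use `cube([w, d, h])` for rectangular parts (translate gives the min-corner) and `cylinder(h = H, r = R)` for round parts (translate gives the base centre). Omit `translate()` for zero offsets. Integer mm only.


translate([820, 436, 0]) cylinder(h = 24, r = 326);


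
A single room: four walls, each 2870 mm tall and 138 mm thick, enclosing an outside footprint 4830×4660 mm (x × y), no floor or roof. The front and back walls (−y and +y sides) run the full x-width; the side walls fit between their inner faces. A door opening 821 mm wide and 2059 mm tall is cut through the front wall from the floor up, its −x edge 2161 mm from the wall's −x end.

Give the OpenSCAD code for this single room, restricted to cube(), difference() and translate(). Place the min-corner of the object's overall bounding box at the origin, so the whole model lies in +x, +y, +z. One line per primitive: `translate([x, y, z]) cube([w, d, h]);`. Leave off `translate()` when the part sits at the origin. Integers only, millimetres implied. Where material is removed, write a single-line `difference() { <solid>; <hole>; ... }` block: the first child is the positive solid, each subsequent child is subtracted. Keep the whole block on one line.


difference() { cube([4830, 138, 2870]); translate([2161, 0, 0]) cube([821, 138, 2059]); }
translate([0, 4522, 0]) cube([4830, 138, 2870]);
translate([0, 138, 0]) cube([138, 4384, 2870]);
translate([4692, 138, 0]) cube([138, 4384, 2870]);


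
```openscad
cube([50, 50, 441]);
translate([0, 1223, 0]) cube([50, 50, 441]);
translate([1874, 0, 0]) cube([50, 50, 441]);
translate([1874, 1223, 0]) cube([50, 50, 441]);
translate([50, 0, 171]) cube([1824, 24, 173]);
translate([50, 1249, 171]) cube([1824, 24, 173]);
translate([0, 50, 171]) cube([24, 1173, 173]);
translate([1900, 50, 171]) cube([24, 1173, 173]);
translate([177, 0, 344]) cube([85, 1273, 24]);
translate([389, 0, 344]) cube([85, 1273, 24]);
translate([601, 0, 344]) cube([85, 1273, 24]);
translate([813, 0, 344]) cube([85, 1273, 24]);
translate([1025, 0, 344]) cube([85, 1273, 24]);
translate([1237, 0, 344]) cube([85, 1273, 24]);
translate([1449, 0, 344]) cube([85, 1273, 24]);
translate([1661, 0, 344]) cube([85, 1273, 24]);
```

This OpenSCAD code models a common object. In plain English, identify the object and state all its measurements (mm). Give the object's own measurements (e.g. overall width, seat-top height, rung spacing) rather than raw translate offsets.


A bed frame 1924 mm long (x) by 1273 mm wide (y). Four 50×50 mm corner posts, 441 mm tall, at the corners of the footprint. Four rails of 24 mm thickness and 173 mm height run between adjacent posts with their undersides at z = 171 mm, their outer faces flush with the outside of the frame (the two x-running rails run between the posts' inner faces; the two y-running rails run between the posts' inner faces). 8 slats, each 85 mm wide (x) and 24 mm thick, lie across the top of the two x-running rails, running the full 1273 mm width of the frame in y; along x they sit between the end posts with a 127 mm gap after the −x posts and between neighbouring slats, leaving 128 mm before the +x posts.


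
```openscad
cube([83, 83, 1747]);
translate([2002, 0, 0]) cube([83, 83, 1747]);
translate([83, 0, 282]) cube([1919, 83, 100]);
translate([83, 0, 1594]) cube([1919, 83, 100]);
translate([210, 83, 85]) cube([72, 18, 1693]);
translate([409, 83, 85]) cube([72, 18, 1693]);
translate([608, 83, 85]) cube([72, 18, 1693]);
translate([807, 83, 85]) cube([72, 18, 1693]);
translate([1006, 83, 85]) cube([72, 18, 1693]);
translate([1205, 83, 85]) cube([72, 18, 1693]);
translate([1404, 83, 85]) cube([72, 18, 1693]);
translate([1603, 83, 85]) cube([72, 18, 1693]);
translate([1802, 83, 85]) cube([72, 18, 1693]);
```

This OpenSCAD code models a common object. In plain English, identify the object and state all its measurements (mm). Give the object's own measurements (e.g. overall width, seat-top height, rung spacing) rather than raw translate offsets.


A fence section. Two 83×83 mm posts, 1747 mm tall, stand on the floor with a clear span of 1919 mm between their inner faces. Two horizontal rails of 83×100 mm section span the gap between the posts with their undersides at z = 282 mm and z = 1594 mm, flush with the posts' −y face. 9 pickets, each 72 mm wide, 18 mm thick and 1693 mm tall, are fixed to the +y face of the rails with their bottoms at z = 85 mm, spaced across the span with a 127 mm gap after the −x post and between neighbouring pickets, with 128 mm left before the +x post.


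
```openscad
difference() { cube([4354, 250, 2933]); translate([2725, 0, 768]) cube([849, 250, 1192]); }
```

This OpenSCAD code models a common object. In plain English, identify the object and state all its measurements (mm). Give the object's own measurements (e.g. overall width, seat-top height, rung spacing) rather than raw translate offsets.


A wall 4354 mm long (x), 250 mm thick (y), 2933 mm tall, with a rectangular window opening cut through it. The opening is 849 mm wide and 1192 mm tall; its sill is at z = 768 mm and its near (−x) edge is 2725 mm from the wall's −x end. The opening passes through the full wall thickness.


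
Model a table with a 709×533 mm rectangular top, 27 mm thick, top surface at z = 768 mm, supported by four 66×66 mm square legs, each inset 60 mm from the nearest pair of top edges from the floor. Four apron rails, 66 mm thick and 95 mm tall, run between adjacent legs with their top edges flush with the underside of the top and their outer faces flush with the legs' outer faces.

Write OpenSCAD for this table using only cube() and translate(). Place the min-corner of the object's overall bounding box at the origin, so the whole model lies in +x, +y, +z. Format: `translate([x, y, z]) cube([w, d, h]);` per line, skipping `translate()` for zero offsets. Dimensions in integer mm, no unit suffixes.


// leg_h = 768 - 27 = 741
// apron z = 741 - 95 = 646
translate([0, 0, 741]) cube([709, 533, 27]);
translate([60, 60, 0]) cube([66, 66, 741]);
translate([583, 60, 0]) cube([66, 66, 741]);
translate([60, 407, 0]) cube([66, 66, 741]);
translate([583, 407, 0]) cube([66, 66, 741]);
translate([126, 60, 646]) cube([457, 66, 95]);
translate([126, 407, 646]) cube([457, 66, 95]);
translate([60, 126, 646]) cube([66, 281, 95]);
translate([583, 126, 646]) cube([66, 281, 95]);


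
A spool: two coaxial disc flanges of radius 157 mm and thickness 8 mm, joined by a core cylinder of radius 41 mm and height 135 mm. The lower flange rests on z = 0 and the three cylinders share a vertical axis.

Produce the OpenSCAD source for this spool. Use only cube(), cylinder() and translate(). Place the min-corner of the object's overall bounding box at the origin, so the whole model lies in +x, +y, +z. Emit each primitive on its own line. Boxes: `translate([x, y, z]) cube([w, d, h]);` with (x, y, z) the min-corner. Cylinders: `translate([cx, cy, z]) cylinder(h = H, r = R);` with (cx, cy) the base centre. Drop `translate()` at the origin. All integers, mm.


translate([157, 157, 0]) cylinder(h = 8, r = 157);
translate([157, 157, 8]) cylinder(h = 135, r = 41);
translate([157, 157, 143]) cylinder(h = 8, r = 157);


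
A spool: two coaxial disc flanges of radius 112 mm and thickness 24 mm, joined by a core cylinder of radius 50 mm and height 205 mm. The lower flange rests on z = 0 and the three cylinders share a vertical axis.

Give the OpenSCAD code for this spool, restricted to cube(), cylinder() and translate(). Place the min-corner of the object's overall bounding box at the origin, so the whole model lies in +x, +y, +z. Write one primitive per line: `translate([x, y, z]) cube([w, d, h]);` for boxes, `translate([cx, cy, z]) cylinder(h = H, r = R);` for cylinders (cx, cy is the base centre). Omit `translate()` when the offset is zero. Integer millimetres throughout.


translate([112, 112, 0]) cylinder(h = 24, r = 112);
translate([112, 112, 24]) cylinder(h = 205, r = 50);
translate([112, 112, 229]) cylinder(h = 24, r = 112);


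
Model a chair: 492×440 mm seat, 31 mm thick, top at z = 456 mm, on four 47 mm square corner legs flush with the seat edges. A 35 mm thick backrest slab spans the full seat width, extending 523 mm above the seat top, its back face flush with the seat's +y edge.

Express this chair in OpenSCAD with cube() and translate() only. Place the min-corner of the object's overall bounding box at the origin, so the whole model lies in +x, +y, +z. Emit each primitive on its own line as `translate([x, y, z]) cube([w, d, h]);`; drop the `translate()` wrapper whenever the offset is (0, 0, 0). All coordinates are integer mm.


translate([0, 0, 425]) cube([492, 440, 31]);
cube([47, 47, 425]);
translate([445, 0, 0]) cube([47, 47, 425]);
translate([0, 393, 0]) cube([47, 47, 425]);
translate([445, 393, 0]) cube([47, 47, 425]);
translate([0, 405, 456]) cube([492, 35, 523]);


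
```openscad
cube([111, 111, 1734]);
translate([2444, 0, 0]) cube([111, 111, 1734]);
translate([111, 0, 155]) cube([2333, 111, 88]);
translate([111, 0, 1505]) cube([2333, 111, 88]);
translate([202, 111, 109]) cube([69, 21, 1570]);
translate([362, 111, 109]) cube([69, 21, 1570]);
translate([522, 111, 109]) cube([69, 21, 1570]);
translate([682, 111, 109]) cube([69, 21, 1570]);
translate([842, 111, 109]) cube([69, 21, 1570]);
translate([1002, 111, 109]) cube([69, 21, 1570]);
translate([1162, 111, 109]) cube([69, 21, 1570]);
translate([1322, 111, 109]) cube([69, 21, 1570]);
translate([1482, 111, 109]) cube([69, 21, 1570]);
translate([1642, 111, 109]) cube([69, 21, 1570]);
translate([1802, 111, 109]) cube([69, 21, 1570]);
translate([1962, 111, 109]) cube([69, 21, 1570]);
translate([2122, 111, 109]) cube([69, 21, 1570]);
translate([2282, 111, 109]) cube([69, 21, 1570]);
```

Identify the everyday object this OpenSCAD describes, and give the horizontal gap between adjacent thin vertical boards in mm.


A fence section. The picket gap is 91 mm.

Two posts, two rails, 14 pickets — a fence section. Span 2333 mm holds 14 pickets of 69 mm with 15 equal gaps: ⌊(2333 − 14·69) / 15⌋ = 91 mm.


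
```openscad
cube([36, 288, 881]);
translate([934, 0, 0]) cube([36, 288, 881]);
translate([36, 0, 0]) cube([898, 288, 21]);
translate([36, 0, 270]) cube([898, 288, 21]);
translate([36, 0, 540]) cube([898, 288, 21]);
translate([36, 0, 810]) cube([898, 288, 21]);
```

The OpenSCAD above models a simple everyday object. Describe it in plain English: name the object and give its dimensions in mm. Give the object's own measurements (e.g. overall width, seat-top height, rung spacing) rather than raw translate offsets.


An open bookshelf. Two side panels, each 36 mm thick, 288 mm deep and 881 mm tall, stand 970 mm apart (outside-to-outside). Between them sit 4 shelves, each 21 mm thick and 288 mm deep, spanning the full gap between the sides. The bottom shelf rests on the floor (its underside at z = 0) and the clear gap between one shelf's top and the next shelf's underside is 249 mm.


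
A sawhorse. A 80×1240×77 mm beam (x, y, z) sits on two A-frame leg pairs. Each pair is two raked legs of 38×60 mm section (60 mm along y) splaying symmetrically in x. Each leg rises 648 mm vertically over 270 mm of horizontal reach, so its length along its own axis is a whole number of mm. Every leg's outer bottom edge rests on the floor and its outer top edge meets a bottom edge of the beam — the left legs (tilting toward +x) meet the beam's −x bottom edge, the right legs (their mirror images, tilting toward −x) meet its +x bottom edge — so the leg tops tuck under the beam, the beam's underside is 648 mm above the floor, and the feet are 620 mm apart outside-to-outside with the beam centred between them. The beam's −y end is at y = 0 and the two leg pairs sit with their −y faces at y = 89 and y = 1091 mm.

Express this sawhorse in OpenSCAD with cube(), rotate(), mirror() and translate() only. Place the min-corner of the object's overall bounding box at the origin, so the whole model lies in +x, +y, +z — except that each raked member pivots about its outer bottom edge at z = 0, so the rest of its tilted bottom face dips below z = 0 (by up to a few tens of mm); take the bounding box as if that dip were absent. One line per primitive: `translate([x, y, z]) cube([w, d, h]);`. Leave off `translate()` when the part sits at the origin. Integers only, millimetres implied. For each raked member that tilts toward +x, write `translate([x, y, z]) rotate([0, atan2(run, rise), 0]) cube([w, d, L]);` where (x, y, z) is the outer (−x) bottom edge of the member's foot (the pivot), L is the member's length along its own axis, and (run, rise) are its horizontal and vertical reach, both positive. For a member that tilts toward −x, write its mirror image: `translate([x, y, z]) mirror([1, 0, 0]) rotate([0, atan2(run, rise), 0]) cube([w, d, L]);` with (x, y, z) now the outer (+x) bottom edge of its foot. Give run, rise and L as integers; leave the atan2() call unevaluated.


translate([270, 0, 648]) cube([80, 1240, 77]);
translate([0, 89, 0]) rotate([0, atan2(270, 648), 0]) cube([38, 60, 702]);
translate([620, 89, 0]) mirror([1, 0, 0]) rotate([0, atan2(270, 648), 0]) cube([38, 60, 702]);
translate([0, 1091, 0]) rotate([0, atan2(270, 648), 0]) cube([38, 60, 702]);
translate([620, 1091, 0]) mirror([1, 0, 0]) rotate([0, atan2(270, 648), 0]) cube([38, 60, 702]);


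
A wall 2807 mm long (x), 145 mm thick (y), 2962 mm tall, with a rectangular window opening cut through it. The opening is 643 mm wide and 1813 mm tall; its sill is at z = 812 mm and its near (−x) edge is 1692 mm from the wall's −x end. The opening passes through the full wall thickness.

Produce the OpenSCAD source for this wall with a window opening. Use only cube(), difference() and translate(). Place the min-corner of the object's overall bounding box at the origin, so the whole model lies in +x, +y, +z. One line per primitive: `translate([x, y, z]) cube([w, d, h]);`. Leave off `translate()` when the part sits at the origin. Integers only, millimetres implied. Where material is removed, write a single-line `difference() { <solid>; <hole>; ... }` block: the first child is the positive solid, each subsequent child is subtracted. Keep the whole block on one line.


difference() { cube([2807, 145, 2962]); translate([1692, 0, 812]) cube([643, 145, 1813]); }


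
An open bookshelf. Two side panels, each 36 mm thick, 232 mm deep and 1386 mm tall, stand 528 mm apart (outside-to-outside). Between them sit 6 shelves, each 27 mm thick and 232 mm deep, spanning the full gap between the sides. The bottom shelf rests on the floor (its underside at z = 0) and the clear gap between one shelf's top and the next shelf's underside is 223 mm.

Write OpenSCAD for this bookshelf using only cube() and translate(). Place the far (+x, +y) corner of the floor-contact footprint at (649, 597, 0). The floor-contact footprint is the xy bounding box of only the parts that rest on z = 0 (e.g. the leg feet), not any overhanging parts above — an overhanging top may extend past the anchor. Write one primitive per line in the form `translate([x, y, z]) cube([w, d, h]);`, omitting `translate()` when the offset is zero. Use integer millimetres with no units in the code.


translate([121, 365, 0]) cube([36, 232, 1386]);
translate([613, 365, 0]) cube([36, 232, 1386]);
translate([157, 365, 0]) cube([456, 232, 27]);
translate([157, 365, 250]) cube([456, 232, 27]);
translate([157, 365, 500]) cube([456, 232, 27]);
translate([157, 365, 750]) cube([456, 232, 27]);
translate([157, 365, 1000]) cube([456, 232, 27]);
translate([157, 365, 1250]) cube([456, 232, 27]);


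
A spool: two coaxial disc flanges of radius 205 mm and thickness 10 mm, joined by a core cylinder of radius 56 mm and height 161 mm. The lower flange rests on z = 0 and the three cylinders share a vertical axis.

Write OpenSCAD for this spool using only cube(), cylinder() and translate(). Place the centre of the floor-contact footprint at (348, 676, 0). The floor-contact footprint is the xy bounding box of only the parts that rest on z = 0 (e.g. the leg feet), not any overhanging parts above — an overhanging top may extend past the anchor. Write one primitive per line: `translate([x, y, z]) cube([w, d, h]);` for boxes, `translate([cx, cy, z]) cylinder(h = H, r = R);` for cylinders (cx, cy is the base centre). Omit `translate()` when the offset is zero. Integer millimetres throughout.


translate([348, 676, 0]) cylinder(h = 10, r = 205);
translate([348, 676, 10]) cylinder(h = 161, r = 56);
translate([348, 676, 171]) cylinder(h = 10, r = 205);


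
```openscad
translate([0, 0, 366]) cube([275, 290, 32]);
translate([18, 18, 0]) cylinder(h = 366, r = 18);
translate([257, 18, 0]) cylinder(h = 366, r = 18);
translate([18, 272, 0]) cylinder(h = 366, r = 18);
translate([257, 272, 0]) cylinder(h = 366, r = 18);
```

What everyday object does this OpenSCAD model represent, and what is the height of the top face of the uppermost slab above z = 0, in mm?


A stool. The seat height is 398 mm.

A 275×290×32 slab at z = 366 on four corner cylinders — a stool. The seat top is 366 + 32 = 398 mm.


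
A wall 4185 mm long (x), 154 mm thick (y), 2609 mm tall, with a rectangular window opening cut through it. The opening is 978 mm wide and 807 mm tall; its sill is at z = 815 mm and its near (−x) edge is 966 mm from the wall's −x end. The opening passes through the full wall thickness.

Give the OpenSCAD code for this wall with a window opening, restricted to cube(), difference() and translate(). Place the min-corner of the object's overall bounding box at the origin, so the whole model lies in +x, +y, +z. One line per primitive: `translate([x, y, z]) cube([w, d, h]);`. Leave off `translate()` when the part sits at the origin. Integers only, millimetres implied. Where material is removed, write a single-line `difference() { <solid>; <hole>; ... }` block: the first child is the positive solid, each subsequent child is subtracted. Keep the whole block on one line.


difference() { cube([4185, 154, 2609]); translate([966, 0, 815]) cube([978, 154, 807]); }


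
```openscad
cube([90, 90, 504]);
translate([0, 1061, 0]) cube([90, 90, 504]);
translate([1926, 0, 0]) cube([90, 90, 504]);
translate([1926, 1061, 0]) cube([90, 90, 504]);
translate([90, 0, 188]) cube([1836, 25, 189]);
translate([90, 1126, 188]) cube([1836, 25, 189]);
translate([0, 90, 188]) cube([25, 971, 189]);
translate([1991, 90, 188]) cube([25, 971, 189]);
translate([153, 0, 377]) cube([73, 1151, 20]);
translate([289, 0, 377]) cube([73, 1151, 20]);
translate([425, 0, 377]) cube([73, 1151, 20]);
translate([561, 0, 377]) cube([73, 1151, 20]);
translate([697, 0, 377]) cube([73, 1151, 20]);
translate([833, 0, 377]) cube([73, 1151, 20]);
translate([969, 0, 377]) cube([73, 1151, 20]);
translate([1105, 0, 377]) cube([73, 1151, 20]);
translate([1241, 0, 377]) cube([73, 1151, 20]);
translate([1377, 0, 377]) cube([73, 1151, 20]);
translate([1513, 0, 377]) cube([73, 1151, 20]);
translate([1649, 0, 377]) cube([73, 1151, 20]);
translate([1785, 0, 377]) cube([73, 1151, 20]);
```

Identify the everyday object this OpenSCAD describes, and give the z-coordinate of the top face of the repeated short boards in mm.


A bed frame. The slat-top height is 397 mm.

Four posts, four rails, and a row of slats — a bed frame. Slats sit on the rails at z = 188 + 189 = 377; with slat thickness 20, the top is 397 mm.


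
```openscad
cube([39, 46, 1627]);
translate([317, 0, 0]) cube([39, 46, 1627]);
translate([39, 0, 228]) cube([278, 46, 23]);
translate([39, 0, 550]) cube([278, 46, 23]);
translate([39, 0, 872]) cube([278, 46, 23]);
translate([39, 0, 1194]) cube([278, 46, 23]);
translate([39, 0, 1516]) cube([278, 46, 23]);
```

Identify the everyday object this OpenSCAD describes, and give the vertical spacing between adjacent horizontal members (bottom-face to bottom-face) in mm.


A ladder. The rung spacing is 322 mm.

Two tall 39×46 posts with 5 short bars between them — a ladder. Adjacent rungs sit at z = 228 and z = 550, so the spacing is 550 − 228 = 322 mm.


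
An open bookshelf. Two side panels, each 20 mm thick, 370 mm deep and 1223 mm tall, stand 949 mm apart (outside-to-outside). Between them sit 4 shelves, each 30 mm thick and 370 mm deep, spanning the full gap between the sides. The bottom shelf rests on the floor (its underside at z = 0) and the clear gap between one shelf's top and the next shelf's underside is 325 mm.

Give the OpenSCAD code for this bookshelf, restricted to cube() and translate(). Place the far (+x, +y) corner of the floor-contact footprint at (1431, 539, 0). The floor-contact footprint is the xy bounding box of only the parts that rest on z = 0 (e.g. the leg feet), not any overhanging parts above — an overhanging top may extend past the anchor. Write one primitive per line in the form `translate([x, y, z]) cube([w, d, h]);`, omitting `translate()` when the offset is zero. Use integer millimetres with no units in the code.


translate([482, 169, 0]) cube([20, 370, 1223]);
translate([1411, 169, 0]) cube([20, 370, 1223]);
translate([502, 169, 0]) cube([909, 370, 30]);
translate([502, 169, 355]) cube([909, 370, 30]);
translate([502, 169, 710]) cube([909, 370, 30]);
translate([502, 169, 1065]) cube([909, 370, 30]);


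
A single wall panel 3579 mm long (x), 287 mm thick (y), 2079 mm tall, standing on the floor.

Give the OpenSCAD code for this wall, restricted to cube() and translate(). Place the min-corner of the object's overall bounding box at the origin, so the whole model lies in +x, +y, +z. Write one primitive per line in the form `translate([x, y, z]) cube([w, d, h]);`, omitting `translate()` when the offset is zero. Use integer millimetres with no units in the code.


cube([3579, 287, 2079]);


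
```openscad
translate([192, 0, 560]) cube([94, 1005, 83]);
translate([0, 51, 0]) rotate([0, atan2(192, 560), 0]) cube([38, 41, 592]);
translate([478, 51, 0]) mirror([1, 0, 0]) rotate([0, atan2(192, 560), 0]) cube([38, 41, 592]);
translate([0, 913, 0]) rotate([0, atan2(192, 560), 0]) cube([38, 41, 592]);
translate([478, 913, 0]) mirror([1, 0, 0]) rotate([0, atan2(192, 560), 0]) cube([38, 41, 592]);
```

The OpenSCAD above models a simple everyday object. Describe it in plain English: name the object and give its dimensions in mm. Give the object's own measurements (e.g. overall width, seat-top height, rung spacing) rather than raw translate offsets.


A sawhorse. A 94×1005×83 mm beam (x, y, z) sits on two A-frame leg pairs. Each pair is two raked legs of 38×41 mm section (41 mm along y) splaying symmetrically in x. Each leg rises 560 mm vertically over 192 mm of horizontal reach and is 592 mm long along its own axis. Every leg's outer bottom edge rests on the floor and its outer top edge meets a bottom edge of the beam — the left legs (tilting toward +x) meet the beam's −x bottom edge, the right legs (their mirror images, tilting toward −x) meet its +x bottom edge — so the leg tops tuck under the beam, the beam's underside is 560 mm above the floor, and the feet are 478 mm apart outside-to-outside with the beam centred between them. The two leg pairs are set in 51 mm from either end of the beam.


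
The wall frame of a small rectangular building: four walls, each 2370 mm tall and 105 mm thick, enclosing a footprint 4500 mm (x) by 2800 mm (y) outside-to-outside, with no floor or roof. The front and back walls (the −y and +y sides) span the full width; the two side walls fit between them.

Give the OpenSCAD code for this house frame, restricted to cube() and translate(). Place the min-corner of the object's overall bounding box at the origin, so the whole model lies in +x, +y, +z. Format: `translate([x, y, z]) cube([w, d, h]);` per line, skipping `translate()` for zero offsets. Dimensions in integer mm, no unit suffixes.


cube([4500, 105, 2370]);
translate([0, 2695, 0]) cube([4500, 105, 2370]);
translate([0, 105, 0]) cube([105, 2590, 2370]);
translate([4395, 105, 0]) cube([105, 2590, 2370]);


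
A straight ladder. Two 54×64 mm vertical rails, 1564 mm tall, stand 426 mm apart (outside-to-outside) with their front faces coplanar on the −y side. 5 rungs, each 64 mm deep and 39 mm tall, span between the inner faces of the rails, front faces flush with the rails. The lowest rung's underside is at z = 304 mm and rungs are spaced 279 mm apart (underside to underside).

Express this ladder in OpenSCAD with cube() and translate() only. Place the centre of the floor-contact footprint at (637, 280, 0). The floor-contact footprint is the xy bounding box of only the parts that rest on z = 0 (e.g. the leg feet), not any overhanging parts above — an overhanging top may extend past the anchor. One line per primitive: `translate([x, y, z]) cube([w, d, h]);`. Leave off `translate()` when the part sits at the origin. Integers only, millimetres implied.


translate([424, 248, 0]) cube([54, 64, 1564]);
translate([796, 248, 0]) cube([54, 64, 1564]);
translate([478, 248, 304]) cube([318, 64, 39]);
translate([478, 248, 583]) cube([318, 64, 39]);
translate([478, 248, 862]) cube([318, 64, 39]);
translate([478, 248, 1141]) cube([318, 64, 39]);
translate([478, 248, 1420]) cube([318, 64, 39]);


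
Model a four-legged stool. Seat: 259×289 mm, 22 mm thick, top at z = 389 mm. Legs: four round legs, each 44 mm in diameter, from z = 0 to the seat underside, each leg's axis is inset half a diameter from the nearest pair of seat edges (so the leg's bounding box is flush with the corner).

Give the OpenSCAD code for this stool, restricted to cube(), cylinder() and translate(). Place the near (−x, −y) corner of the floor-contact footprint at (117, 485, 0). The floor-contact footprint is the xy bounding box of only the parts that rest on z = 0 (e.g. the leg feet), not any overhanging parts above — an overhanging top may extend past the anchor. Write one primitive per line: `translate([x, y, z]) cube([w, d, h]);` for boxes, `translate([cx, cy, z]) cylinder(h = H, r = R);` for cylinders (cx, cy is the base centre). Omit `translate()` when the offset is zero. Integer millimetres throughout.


translate([117, 485, 367]) cube([259, 289, 22]);
translate([139, 507, 0]) cylinder(h = 367, r = 22);
translate([354, 507, 0]) cylinder(h = 367, r = 22);
translate([139, 752, 0]) cylinder(h = 367, r = 22);
translate([354, 752, 0]) cylinder(h = 367, r = 22);


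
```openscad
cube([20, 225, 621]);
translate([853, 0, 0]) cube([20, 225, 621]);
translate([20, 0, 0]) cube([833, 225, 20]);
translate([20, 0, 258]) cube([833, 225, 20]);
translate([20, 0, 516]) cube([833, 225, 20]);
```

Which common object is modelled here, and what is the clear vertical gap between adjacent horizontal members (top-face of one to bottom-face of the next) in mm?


A bookshelf. The clear shelf gap is 238 mm.

Two tall side panels with 3 horizontal boards between them — a bookshelf. The first two shelf undersides are at z = 0 and z = 258; with shelf thickness 20, the clear gap is 258 − 0 − 20 = 238 mm.


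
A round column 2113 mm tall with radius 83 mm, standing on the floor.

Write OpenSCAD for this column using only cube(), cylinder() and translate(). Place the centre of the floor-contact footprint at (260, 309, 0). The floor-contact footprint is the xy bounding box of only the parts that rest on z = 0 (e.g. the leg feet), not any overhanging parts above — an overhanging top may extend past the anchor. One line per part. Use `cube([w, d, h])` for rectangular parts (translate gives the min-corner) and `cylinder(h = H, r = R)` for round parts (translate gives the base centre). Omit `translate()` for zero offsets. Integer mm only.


translate([260, 309, 0]) cylinder(h = 2113, r = 83);


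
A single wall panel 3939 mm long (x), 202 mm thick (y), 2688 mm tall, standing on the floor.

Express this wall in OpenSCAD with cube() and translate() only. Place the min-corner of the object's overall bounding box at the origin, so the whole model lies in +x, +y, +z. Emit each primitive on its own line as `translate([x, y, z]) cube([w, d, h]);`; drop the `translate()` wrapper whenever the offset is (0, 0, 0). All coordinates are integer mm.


cube([3939, 202, 2688]);


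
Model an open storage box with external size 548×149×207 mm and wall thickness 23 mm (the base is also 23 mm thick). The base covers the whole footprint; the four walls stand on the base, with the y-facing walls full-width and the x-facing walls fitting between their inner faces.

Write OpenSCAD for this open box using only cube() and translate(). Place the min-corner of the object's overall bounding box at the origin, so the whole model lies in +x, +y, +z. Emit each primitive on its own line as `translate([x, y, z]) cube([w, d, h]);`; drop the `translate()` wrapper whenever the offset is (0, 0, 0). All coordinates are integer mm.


cube([548, 149, 23]);
translate([0, 0, 23]) cube([548, 23, 184]);
translate([0, 126, 23]) cube([548, 23, 184]);
translate([0, 23, 23]) cube([23, 103, 184]);
translate([525, 23, 23]) cube([23, 103, 184]);


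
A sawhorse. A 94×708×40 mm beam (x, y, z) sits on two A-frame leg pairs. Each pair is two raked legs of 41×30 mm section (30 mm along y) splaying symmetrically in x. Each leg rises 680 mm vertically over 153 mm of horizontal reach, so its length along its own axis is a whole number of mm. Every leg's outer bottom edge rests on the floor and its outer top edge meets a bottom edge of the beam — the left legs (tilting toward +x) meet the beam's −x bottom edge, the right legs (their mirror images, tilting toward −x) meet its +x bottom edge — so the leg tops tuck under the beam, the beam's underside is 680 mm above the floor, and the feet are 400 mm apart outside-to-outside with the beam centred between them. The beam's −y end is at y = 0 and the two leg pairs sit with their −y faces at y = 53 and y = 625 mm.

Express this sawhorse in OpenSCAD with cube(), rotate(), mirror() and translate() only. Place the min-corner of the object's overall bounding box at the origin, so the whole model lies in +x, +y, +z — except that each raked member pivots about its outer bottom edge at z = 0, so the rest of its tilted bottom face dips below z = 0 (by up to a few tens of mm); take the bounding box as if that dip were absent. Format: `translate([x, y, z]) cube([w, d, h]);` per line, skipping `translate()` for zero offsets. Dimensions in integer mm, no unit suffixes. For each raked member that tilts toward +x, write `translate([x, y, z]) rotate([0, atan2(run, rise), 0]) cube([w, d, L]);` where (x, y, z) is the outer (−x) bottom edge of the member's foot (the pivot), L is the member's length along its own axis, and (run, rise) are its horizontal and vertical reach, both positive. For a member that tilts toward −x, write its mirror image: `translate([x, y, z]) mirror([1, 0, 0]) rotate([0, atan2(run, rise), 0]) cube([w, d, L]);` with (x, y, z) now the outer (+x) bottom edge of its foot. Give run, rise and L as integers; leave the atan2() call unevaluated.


translate([153, 0, 680]) cube([94, 708, 40]);
translate([0, 53, 0]) rotate([0, atan2(153, 680), 0]) cube([41, 30, 697]);
translate([400, 53, 0]) mirror([1, 0, 0]) rotate([0, atan2(153, 680), 0]) cube([41, 30, 697]);
translate([0, 625, 0]) rotate([0, atan2(153, 680), 0]) cube([41, 30, 697]);
translate([400, 625, 0]) mirror([1, 0, 0]) rotate([0, atan2(153, 680), 0]) cube([41, 30, 697]);


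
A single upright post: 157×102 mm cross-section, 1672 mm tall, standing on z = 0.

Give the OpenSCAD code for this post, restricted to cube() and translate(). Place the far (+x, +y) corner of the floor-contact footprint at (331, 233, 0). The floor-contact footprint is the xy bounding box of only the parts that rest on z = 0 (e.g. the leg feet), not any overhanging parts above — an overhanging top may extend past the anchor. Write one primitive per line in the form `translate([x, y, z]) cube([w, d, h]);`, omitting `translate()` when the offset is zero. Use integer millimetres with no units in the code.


translate([174, 131, 0]) cube([157, 102, 1672]);


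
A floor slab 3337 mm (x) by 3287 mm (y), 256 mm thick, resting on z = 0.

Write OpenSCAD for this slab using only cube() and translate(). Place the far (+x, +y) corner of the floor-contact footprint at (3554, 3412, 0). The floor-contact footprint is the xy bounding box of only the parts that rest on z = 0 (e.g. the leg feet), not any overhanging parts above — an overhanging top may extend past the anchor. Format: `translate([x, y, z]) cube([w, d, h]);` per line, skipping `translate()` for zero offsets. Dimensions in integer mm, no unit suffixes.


translate([217, 125, 0]) cube([3337, 3287, 256]);


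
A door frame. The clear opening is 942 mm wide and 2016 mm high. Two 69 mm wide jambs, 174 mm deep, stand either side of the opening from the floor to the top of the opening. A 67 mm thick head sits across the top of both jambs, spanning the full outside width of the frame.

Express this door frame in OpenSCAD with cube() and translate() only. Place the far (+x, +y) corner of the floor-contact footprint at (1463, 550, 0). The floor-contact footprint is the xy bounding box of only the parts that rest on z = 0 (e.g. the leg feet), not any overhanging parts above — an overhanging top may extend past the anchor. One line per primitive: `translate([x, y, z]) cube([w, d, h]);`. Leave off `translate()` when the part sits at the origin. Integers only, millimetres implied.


translate([383, 376, 0]) cube([69, 174, 2016]);
translate([1394, 376, 0]) cube([69, 174, 2016]);
translate([383, 376, 2016]) cube([1080, 174, 67]);


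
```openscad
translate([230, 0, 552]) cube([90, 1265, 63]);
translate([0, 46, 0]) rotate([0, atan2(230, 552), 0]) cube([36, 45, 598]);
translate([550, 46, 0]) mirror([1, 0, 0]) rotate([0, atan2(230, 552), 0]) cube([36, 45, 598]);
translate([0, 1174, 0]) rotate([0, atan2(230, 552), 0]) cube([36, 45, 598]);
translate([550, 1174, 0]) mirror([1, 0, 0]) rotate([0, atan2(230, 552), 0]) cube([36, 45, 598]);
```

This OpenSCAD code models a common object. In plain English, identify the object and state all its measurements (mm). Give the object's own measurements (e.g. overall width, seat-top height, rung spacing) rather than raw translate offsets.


A sawhorse. A 90×1265×63 mm beam (x, y, z) sits on two A-frame leg pairs. Each pair is two raked legs of 36×45 mm section (45 mm along y) splaying symmetrically in x. Each leg rises 552 mm vertically over 230 mm of horizontal reach and is 598 mm long along its own axis. Every leg's outer bottom edge rests on the floor and its outer top edge meets a bottom edge of the beam — the left legs (tilting toward +x) meet the beam's −x bottom edge, the right legs (their mirror images, tilting toward −x) meet its +x bottom edge — so the leg tops tuck under the beam, the beam's underside is 552 mm above the floor, and the feet are 550 mm apart outside-to-outside with the beam centred between them. The two leg pairs are set in 46 mm from either end of the beam.


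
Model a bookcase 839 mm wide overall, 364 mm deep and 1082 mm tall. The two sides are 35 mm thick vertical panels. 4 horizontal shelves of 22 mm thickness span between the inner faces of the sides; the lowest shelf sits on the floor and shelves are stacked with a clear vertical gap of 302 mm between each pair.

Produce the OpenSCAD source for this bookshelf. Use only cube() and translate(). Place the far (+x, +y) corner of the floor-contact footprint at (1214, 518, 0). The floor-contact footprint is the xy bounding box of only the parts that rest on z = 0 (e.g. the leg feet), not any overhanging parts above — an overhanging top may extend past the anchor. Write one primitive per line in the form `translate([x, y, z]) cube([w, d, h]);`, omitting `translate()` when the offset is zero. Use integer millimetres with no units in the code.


translate([375, 154, 0]) cube([35, 364, 1082]);
translate([1179, 154, 0]) cube([35, 364, 1082]);
translate([410, 154, 0]) cube([769, 364, 22]);
translate([410, 154, 324]) cube([769, 364, 22]);
translate([410, 154, 648]) cube([769, 364, 22]);
translate([410, 154, 972]) cube([769, 364, 22]);
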